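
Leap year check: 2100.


No

Rules: divisible by 4 AND (not by 100 OR by 400)
2100 ÷ 4 = 525 exactly → divisible by 4
2100 ÷ 100 = 21 exactly → divisible by 100
2100 ÷ 400 = 5 remainder 100 → not divisible by 400
Divisible by 100 but not by 400 → not a leap year


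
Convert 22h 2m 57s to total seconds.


Hours: 22 × 3600 = 79200
Minutes: 2 × 60 = 120
Seconds: 57
Total = 79200 + 120 + 57 = 79377

79377 seconds


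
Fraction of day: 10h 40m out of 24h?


Total minutes: 10×60 + 40 = 640
Day = 24×60 = 1440 minutes
Fraction = 640/1440 ≈ 0.4444
As a percentage: 640/1440 × 100 ≈ 44.44%

0.4444 (44.44%)


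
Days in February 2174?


28 days

Month: February (month 2)
February: 28 or 29 (leap year)
2174 leap year? No


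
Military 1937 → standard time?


Hour: 19
19 - 12 = 7 → PM

7:37 PM


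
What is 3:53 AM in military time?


Input: 3:53 AM
AM hour stays: 3

03:53


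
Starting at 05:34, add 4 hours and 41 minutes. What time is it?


10:15

Start: 334 minutes from midnight
Add: 281 minutes
Total: 615 minutes
Hours: 615 ÷ 60 = 10 remainder 15


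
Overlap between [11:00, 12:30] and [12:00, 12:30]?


Meeting A: 660-750 (in minutes from midnight)
Meeting B: 720-750
Overlap start = max(660, 720) = 720
Overlap end = min(750, 750) = 750
Overlap = max(0, 750 - 720) = 30 min

30 minutes


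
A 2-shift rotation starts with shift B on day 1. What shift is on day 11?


Shifts: A, B
Start: B (index 1)
Day 11: (1 + 11 - 1) mod 2
= 11 mod 2
= 1
Index 1 → shift B

Shift B


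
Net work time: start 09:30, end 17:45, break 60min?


7h 15m (435 minutes)

Total time = (17×60+45) - (9×60+30)
= 1065 - 570 = 495 min
Minus break: 495 - 60 = 435 min
= 7h 15m


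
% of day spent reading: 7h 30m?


Time: 450 minutes
Day: 1440 minutes
Percentage = (450/1440) × 100 ≈ 31.3%

31.3%


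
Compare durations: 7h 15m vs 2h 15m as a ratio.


Duration 1: 435 minutes
Duration 2: 135 minutes
Ratio = 435:135
GCD = 15
Simplified = 29:9
As a decimal: 29/9 ≈ 3.22

29:9 (3.22)


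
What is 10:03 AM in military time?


10:03

Input: 10:03 AM
AM hour stays: 10


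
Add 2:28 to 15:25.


17:53

Start: 925 minutes from midnight
Add: 148 minutes
Total: 1073 minutes
Hours: 1073 ÷ 60 = 17 remainder 53


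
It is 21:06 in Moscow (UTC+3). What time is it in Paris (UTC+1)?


Time difference = UTC+1 - UTC+3 = -2 hours
New hour = (21 -2) mod 24
= 19 mod 24 = 19
Minutes unchanged → 19:06

19:06


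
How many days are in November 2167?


Month: November (month 11)
November has 30 days

30 days


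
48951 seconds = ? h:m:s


13h 35m 51s

Hours: 48951 ÷ 3600 = 13 remainder 2151
Minutes: 2151 ÷ 60 = 35 remainder 51
Seconds: 51


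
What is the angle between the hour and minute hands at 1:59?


Hour hand = 1×30 + 59×0.5 = 59.5°
Minute hand = 59×6 = 354°
Difference = |59.5 - 354| = 294.5°
Since > 180°: 360 - 294.5 = 65.5°

65.5°


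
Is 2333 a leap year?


No

Rules: divisible by 4 AND (not by 100 OR by 400)
2333 ÷ 4 = 583 remainder 1 → not divisible by 4
Not divisible by 4 → not a leap year


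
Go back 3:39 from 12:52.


Start: 772 minutes from midnight
Subtract: 219 minutes
Remaining: 772 - 219 = 553
Hours: 9, Minutes: 13

09:13


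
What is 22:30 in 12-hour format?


Hour: 22
22 - 12 = 10 → PM

10:30 PM


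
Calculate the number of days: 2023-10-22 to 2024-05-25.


From October 22, 2023 to May 25, 2024
Rest of October 2023: 31 - 22 = 9
Full months: November 30, December 31, January 31, February 2024 29, March 31, April 30
Days into May 2024: 25
Total = 9 + 30 + 31 + 31 + 29 + 31 + 30 + 25 = 216 days

216 days


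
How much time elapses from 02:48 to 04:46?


End time in minutes: 4×60 + 46 = 286
Start time in minutes: 2×60 + 48 = 168
Difference = 286 - 168 = 118 minutes
= 1 hours 58 minutes

1h 58m


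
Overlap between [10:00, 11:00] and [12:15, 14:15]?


0 minutes

Meeting A: 600-660 (in minutes from midnight)
Meeting B: 735-855
Overlap start = max(600, 735) = 735
Overlap end = min(660, 855) = 660
Overlap = max(0, 660 - 735) = 0 min


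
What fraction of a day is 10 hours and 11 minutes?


Total minutes: 10×60 + 11 = 611
Day = 24×60 = 1440 minutes
Fraction = 611/1440 ≈ 0.4243
As a percentage: 611/1440 × 100 ≈ 42.43%

0.4243 (42.43%)


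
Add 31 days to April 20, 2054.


Start: April 20, 2054
Add 31 days
April 20 → May 1: 30 - 20 + 1 = 11 days (31 - 11 = 20 left)
May 1 + 20 = May 21, 2054

May 21, 2054


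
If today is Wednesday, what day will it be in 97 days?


Start: Wednesday (index 2)
(2 + 97) mod 7
= 99 mod 7
= 1
Index 1 → Tuesday

Tuesday


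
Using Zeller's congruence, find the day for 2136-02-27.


Zeller's congruence:
q=27, m=14, k=35, j=21
h = (27 + ⌊13×15/5⌋ + 35 + ⌊35/4⌋ + ⌊21/4⌋ - 2×21) mod 7
= (27 + 39 + 35 + 8 + 5 - 42) mod 7
= 72 mod 7 = 2
h=2 → Monday

Monday


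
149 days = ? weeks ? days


21 weeks 2 days

Weeks: 149 ÷ 7 = 21 remainder 2


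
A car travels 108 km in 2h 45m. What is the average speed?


39.3 km/h

Distance: 108 km
Time: 2h 45m = 165 min = 165/60 = 11/4 hours
Speed = 108 ÷ (11/4) = 108 × 4 / 11 = 432/11 ≈ 39.3 km/h


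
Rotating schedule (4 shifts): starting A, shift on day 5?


Shift A

Shifts: A, B, C, D
Start: A (index 0)
Day 5: (0 + 5 - 1) mod 4
= 4 mod 4
= 0
Index 0 → shift A


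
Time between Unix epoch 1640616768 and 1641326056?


709288 seconds (197.0 hours / 8.21 days)

Difference = 1641326056 - 1640616768 = 709288 seconds
In hours: 709288 / 3600 ≈ 197.0
In days: 709288 / 86400 ≈ 8.21


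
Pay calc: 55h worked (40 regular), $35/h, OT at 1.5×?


$2187.50

Regular: 40h × $35 = $1400.00
Overtime: 55 - 40 = 15h
OT pay: 15h × $35 × 1.5 = $787.50
Total = $1400.00 + $787.50 = $2187.50


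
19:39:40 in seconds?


70780 seconds

Hours: 19 × 3600 = 68400
Minutes: 39 × 60 = 2340
Seconds: 40
Total = 68400 + 2340 + 40 = 70780


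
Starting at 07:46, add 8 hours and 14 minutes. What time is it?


Start: 466 minutes from midnight
Add: 494 minutes
Total: 960 minutes
Hours: 960 ÷ 60 = 16 remainder 0

16:00


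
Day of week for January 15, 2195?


Zeller's congruence:
q=15, m=13, k=94, j=21
h = (15 + ⌊13×14/5⌋ + 94 + ⌊94/4⌋ + ⌊21/4⌋ - 2×21) mod 7
= (15 + 36 + 94 + 23 + 5 - 42) mod 7
= 131 mod 7 = 5
h=5 → Thursday

Thursday


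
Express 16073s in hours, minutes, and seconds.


Hours: 16073 ÷ 3600 = 4 remainder 1673
Minutes: 1673 ÷ 60 = 27 remainder 53
Seconds: 53

4h 27m 53s


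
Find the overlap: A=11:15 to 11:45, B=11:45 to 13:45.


0 minutes

Meeting A: 675-705 (in minutes from midnight)
Meeting B: 705-825
Overlap start = max(675, 705) = 705
Overlap end = min(705, 825) = 705
Overlap = max(0, 705 - 705) = 0 min


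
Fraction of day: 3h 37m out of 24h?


Total minutes: 3×60 + 37 = 217
Day = 24×60 = 1440 minutes
Fraction = 217/1440 ≈ 0.1507
As a percentage: 217/1440 × 100 ≈ 15.07%

0.1507 (15.07%)


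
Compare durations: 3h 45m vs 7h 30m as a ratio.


1:2 (0.50)

Duration 1: 225 minutes
Duration 2: 450 minutes
Ratio = 225:450
GCD = 225
Simplified = 1:2
As a decimal: 1/2 = 0.50


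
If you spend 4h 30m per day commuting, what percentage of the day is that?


Time: 270 minutes
Day: 1440 minutes
Percentage = (270/1440) × 100 ≈ 18.8%

18.8%


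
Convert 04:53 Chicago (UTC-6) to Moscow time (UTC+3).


13:53

Time difference = UTC+3 - UTC-6 = +9 hours
New hour = (4 + 9) mod 24
= 13 mod 24 = 13
Minutes unchanged → 13:53


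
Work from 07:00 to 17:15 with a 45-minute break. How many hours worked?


Total time = (17×60+15) - (7×60+0)
= 1035 - 420 = 615 min
Minus break: 615 - 45 = 570 min
= 9h 30m

9h 30m (570 minutes)


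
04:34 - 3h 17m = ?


Start: 274 minutes from midnight
Subtract: 197 minutes
Remaining: 274 - 197 = 77
Hours: 1, Minutes: 17

01:17


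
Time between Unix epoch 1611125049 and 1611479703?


Difference = 1611479703 - 1611125049 = 354654 seconds
In hours: 354654 / 3600 ≈ 98.5
In days: 354654 / 86400 ≈ 4.10

354654 seconds (98.5 hours / 4.10 days)


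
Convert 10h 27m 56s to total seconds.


Hours: 10 × 3600 = 36000
Minutes: 27 × 60 = 1620
Seconds: 56
Total = 36000 + 1620 + 56 = 37676

37676 seconds


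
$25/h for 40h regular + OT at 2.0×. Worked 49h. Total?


$1450.00

Regular: 40h × $25 = $1000.00
Overtime: 49 - 40 = 9h
OT pay: 9h × $25 × 2.0 = $450.00
Total = $1000.00 + $450.00 = $1450.00


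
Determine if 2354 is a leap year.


No

Rules: divisible by 4 AND (not by 100 OR by 400)
2354 ÷ 4 = 588 remainder 2 → not divisible by 4
Not divisible by 4 → not a leap year


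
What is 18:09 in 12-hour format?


6:09 PM

Hour: 18
18 - 12 = 6 → PM


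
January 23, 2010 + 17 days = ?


February 9, 2010

Start: January 23, 2010
Add 17 days
January 23 → February 1: 31 - 23 + 1 = 9 days (17 - 9 = 8 left)
February 1 + 8 = February 9, 2010


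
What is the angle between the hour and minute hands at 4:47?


138.5°

Hour hand = 4×30 + 47×0.5 = 143.5°
Minute hand = 47×6 = 282°
Difference = |143.5 - 282| = 138.5°


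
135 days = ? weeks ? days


Weeks: 135 ÷ 7 = 19 remainder 2

19 weeks 2 days


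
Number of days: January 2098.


31 days

Month: January (month 1)
January has 31 days


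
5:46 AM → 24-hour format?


Input: 5:46 AM
AM hour stays: 5

05:46


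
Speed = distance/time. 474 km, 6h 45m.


Distance: 474 km
Time: 6h 45m = 405 min = 405/60 = 27/4 hours
Speed = 474 ÷ (27/4) = 474 × 4 / 27 = 1896/27 ≈ 70.2 km/h

70.2 km/h


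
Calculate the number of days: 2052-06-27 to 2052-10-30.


From June 27, 2052 to October 30, 2052
Rest of June 2052: 30 - 27 = 3
Full months: July 31, August 31, September 30
Days into October 2052: 30
Total = 3 + 31 + 31 + 30 + 30 = 125 days

125 days


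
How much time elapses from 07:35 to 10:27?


2h 52m

End time in minutes: 10×60 + 27 = 627
Start time in minutes: 7×60 + 35 = 455
Difference = 627 - 455 = 172 minutes
= 2 hours 52 minutes


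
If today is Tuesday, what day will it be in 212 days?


Start: Tuesday (index 1)
(1 + 212) mod 7
= 213 mod 7
= 3
Index 3 → Thursday

Thursday


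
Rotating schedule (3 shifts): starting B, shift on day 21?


Shift A

Shifts: A, B, C
Start: B (index 1)
Day 21: (1 + 21 - 1) mod 3
= 21 mod 3
= 0
Index 0 → shift A


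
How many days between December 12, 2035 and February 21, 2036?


From December 12, 2035 to February 21, 2036
Rest of December 2035: 31 - 12 = 19
Full months: January 31
Days into February 2036: 21
Total = 19 + 31 + 21 = 71 days

71 days


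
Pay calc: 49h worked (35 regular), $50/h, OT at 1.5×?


Regular: 35h × $50 = $1750.00
Overtime: 49 - 35 = 14h
OT pay: 14h × $50 × 1.5 = $1050.00
Total = $1750.00 + $1050.00 = $2800.00

$2800.00


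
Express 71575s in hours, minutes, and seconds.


Hours: 71575 ÷ 3600 = 19 remainder 3175
Minutes: 3175 ÷ 60 = 52 remainder 55
Seconds: 55

19h 52m 55s


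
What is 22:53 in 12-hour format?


Hour: 22
22 - 12 = 10 → PM

10:53 PM


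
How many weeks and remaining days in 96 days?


Weeks: 96 ÷ 7 = 13 remainder 5

13 weeks 5 days


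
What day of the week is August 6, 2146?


Zeller's congruence:
q=6, m=8, k=46, j=21
h = (6 + ⌊13×9/5⌋ + 46 + ⌊46/4⌋ + ⌊21/4⌋ - 2×21) mod 7
= (6 + 23 + 46 + 11 + 5 - 42) mod 7
= 49 mod 7 = 0
h=0 → Saturday

Saturday


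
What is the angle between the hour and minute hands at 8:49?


Hour hand = 8×30 + 49×0.5 = 264.5°
Minute hand = 49×6 = 294°
Difference = |264.5 - 294| = 29.5°

29.5°


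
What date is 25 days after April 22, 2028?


May 17, 2028

Start: April 22, 2028
Add 25 days
April 22 → May 1: 30 - 22 + 1 = 9 days (25 - 9 = 16 left)
May 1 + 16 = May 17, 2028


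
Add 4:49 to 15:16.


20:05

Start: 916 minutes from midnight
Add: 289 minutes
Total: 1205 minutes
Hours: 1205 ÷ 60 = 20 remainder 5


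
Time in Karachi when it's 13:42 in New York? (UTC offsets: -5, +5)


23:42

Time difference = UTC+5 - UTC-5 = +10 hours
New hour = (13 + 10) mod 24
= 23 mod 24 = 23
Minutes unchanged → 23:42


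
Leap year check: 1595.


Rules: divisible by 4 AND (not by 100 OR by 400)
1595 ÷ 4 = 398 remainder 3 → not divisible by 4
Not divisible by 4 → not a leap year

No


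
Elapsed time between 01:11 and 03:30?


End time in minutes: 3×60 + 30 = 210
Start time in minutes: 1×60 + 11 = 71
Difference = 210 - 71 = 139 minutes
= 2 hours 19 minutes

2h 19m


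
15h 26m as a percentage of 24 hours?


Total minutes: 15×60 + 26 = 926
Day = 24×60 = 1440 minutes
Fraction = 926/1440 ≈ 0.6431
As a percentage: 926/1440 × 100 ≈ 64.31%

0.6431 (64.31%)


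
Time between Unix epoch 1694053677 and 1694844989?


Difference = 1694844989 - 1694053677 = 791312 seconds
In hours: 791312 / 3600 ≈ 219.8
In days: 791312 / 86400 ≈ 9.16

791312 seconds (219.8 hours / 9.16 days)


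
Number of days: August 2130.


Month: August (month 8)
August has 31 days

31 days


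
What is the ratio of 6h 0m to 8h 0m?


Duration 1: 360 minutes
Duration 2: 480 minutes
Ratio = 360:480
GCD = 120
Simplified = 3:4
As a decimal: 3/4 = 0.75

3:4 (0.75)


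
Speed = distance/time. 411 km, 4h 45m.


Distance: 411 km
Time: 4h 45m = 285 min = 285/60 = 19/4 hours
Speed = 411 ÷ (19/4) = 411 × 4 / 19 = 1644/19 ≈ 86.5 km/h

86.5 km/h


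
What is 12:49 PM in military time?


Input: 12:49 PM
12 PM → 12 (noon)

12:49


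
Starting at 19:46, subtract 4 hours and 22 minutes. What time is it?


15:24

Start: 1186 minutes from midnight
Subtract: 262 minutes
Remaining: 1186 - 262 = 924
Hours: 15, Minutes: 24


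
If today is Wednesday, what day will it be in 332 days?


Saturday

Start: Wednesday (index 2)
(2 + 332) mod 7
= 334 mod 7
= 5
Index 5 → Saturday


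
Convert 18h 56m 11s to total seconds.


Hours: 18 × 3600 = 64800
Minutes: 56 × 60 = 3360
Seconds: 11
Total = 64800 + 3360 + 11 = 68171

68171 seconds


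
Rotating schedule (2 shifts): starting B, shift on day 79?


Shift B

Shifts: A, B
Start: B (index 1)
Day 79: (1 + 79 - 1) mod 2
= 79 mod 2
= 1
Index 1 → shift B


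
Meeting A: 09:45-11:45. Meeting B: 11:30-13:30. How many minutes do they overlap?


15 minutes

Meeting A: 585-705 (in minutes from midnight)
Meeting B: 690-810
Overlap start = max(585, 690) = 690
Overlap end = min(705, 810) = 705
Overlap = max(0, 705 - 690) = 15 min


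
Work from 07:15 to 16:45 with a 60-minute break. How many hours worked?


8h 30m (510 minutes)

Total time = (16×60+45) - (7×60+15)
= 1005 - 435 = 570 min
Minus break: 570 - 60 = 510 min
= 8h 30m


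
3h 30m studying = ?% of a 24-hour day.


Time: 210 minutes
Day: 1440 minutes
Percentage = (210/1440) × 100 ≈ 14.6%

14.6%


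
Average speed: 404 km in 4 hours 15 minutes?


Distance: 404 km
Time: 4h 15m = 255 min = 255/60 = 17/4 hours
Speed = 404 ÷ (17/4) = 404 × 4 / 17 = 1616/17 ≈ 95.1 km/h

95.1 km/h


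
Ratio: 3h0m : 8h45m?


12:35 (0.34)

Duration 1: 180 minutes
Duration 2: 525 minutes
Ratio = 180:525
GCD = 15
Simplified = 12:35
As a decimal: 12/35 ≈ 0.34


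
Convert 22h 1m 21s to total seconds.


Hours: 22 × 3600 = 79200
Minutes: 1 × 60 = 60
Seconds: 21
Total = 79200 + 60 + 21 = 79281

79281 seconds


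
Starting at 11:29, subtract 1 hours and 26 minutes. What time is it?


Start: 689 minutes from midnight
Subtract: 86 minutes
Remaining: 689 - 86 = 603
Hours: 10, Minutes: 3

10:03


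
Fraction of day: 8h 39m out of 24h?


Total minutes: 8×60 + 39 = 519
Day = 24×60 = 1440 minutes
Fraction = 519/1440 ≈ 0.3604
As a percentage: 519/1440 × 100 ≈ 36.04%

0.3604 (36.04%)


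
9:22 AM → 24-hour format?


Input: 9:22 AM
AM hour stays: 9

09:22


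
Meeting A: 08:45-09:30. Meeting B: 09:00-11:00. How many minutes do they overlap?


30 minutes

Meeting A: 525-570 (in minutes from midnight)
Meeting B: 540-660
Overlap start = max(525, 540) = 540
Overlap end = min(570, 660) = 570
Overlap = max(0, 570 - 540) = 30 min


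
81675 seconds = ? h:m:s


22h 41m 15s

Hours: 81675 ÷ 3600 = 22 remainder 2475
Minutes: 2475 ÷ 60 = 41 remainder 15
Seconds: 15


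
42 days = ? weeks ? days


6 weeks 0 days

Weeks: 42 ÷ 7 = 6 remainder 0


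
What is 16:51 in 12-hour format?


Hour: 16
16 - 12 = 4 → PM

4:51 PM


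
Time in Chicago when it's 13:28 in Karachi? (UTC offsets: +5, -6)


02:28

Time difference = UTC-6 - UTC+5 = -11 hours
New hour = (13 -11) mod 24
= 2 mod 24 = 2
Minutes unchanged → 02:28


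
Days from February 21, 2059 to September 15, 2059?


From February 21, 2059 to September 15, 2059
Rest of February 2059: 28 - 21 = 7
Full months: March 31, April 30, May 31, June 30, July 31, August 31
Days into September 2059: 15
Total = 7 + 31 + 30 + 31 + 30 + 31 + 31 + 15 = 206 days

206 days


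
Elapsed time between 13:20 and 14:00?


0h 40m

End time in minutes: 14×60 + 0 = 840
Start time in minutes: 13×60 + 20 = 800
Difference = 840 - 800 = 40 minutes
= 0 hours 40 minutes


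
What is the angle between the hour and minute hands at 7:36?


Hour hand = 7×30 + 36×0.5 = 228.0°
Minute hand = 36×6 = 216°
Difference = |228.0 - 216| = 12.0°

12.0°


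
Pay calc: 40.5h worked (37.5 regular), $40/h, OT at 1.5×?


Regular: 37.5h × $40 = $1500.00
Overtime: 40.5 - 37.5 = 3.0h
OT pay: 3.0h × $40 × 1.5 = $180.00
Total = $1500.00 + $180.00 = $1680.00

$1680.00


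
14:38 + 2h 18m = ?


Start: 878 minutes from midnight
Add: 138 minutes
Total: 1016 minutes
Hours: 1016 ÷ 60 = 16 remainder 56

16:56


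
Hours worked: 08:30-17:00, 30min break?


8h 0m (480 minutes)

Total time = (17×60+0) - (8×60+30)
= 1020 - 510 = 510 min
Minus break: 510 - 30 = 480 min
= 8h 0m


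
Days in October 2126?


Month: October (month 10)
October has 31 days

31 days


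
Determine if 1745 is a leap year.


Rules: divisible by 4 AND (not by 100 OR by 400)
1745 ÷ 4 = 436 remainder 1 → not divisible by 4
Not divisible by 4 → not a leap year

No


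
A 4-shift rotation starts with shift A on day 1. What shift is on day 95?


Shifts: A, B, C, D
Start: A (index 0)
Day 95: (0 + 95 - 1) mod 4
= 94 mod 4
= 2
Index 2 → shift C

Shift C


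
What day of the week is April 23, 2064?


Wednesday

Zeller's congruence:
q=23, m=4, k=64, j=20
h = (23 + ⌊13×5/5⌋ + 64 + ⌊64/4⌋ + ⌊20/4⌋ - 2×20) mod 7
= (23 + 13 + 64 + 16 + 5 - 40) mod 7
= 81 mod 7 = 4
h=4 → Wednesday


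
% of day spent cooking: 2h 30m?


10.4%

Time: 150 minutes
Day: 1440 minutes
Percentage = (150/1440) × 100 ≈ 10.4%


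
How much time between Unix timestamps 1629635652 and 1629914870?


Difference = 1629914870 - 1629635652 = 279218 seconds
In hours: 279218 / 3600 ≈ 77.6
In days: 279218 / 86400 ≈ 3.23

279218 seconds (77.6 hours / 3.23 days)


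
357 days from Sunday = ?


Start: Sunday (index 6)
(6 + 357) mod 7
= 363 mod 7
= 6
Index 6 → Sunday

Sunday


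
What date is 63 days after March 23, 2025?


May 25, 2025

Start: March 23, 2025
Add 63 days
March 23 → April 1: 31 - 23 + 1 = 9 days (63 - 9 = 54 left)
April 1 → May 1: 30 - 1 + 1 = 30 days (54 - 30 = 24 left)
May 1 + 24 = May 25, 2025


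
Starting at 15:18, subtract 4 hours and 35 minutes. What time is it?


Start: 918 minutes from midnight
Subtract: 275 minutes
Remaining: 918 - 275 = 643
Hours: 10, Minutes: 43

10:43


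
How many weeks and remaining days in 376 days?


53 weeks 5 days

Weeks: 376 ÷ 7 = 53 remainder 5


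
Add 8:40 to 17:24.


Start: 1044 minutes from midnight
Add: 520 minutes
Total: 1564 minutes
Hours: 1564 ÷ 60 = 26 remainder 4
26 ≥ 24 → 26 - 24 = 2 (next day)

02:04 (next day)


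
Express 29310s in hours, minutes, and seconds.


Hours: 29310 ÷ 3600 = 8 remainder 510
Minutes: 510 ÷ 60 = 8 remainder 30
Seconds: 30

8h 8m 30s


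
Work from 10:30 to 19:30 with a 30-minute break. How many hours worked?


8h 30m (510 minutes)

Total time = (19×60+30) - (10×60+30)
= 1170 - 630 = 540 min
Minus break: 540 - 30 = 510 min
= 8h 30m


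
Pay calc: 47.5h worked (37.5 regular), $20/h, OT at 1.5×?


Regular: 37.5h × $20 = $750.00
Overtime: 47.5 - 37.5 = 10.0h
OT pay: 10.0h × $20 × 1.5 = $300.00
Total = $750.00 + $300.00 = $1050.00

$1050.00


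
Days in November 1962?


30 days

Month: November (month 11)
November has 30 days


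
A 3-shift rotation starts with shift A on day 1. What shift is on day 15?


Shift C

Shifts: A, B, C
Start: A (index 0)
Day 15: (0 + 15 - 1) mod 3
= 14 mod 3
= 2
Index 2 → shift C


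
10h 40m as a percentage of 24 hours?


0.4444 (44.44%)

Total minutes: 10×60 + 40 = 640
Day = 24×60 = 1440 minutes
Fraction = 640/1440 ≈ 0.4444
As a percentage: 640/1440 × 100 ≈ 44.44%


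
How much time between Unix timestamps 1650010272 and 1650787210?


Difference = 1650787210 - 1650010272 = 776938 seconds
In hours: 776938 / 3600 ≈ 215.8
In days: 776938 / 86400 ≈ 8.99

776938 seconds (215.8 hours / 8.99 days)


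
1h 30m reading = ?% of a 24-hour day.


6.3%

Time: 90 minutes
Day: 1440 minutes
Percentage = (90/1440) × 100 ≈ 6.3%


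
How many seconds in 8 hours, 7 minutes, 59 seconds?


29279 seconds

Hours: 8 × 3600 = 28800
Minutes: 7 × 60 = 420
Seconds: 59
Total = 28800 + 420 + 59 = 29279


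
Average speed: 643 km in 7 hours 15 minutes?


Distance: 643 km
Time: 7h 15m = 435 min = 435/60 = 29/4 hours
Speed = 643 ÷ (29/4) = 643 × 4 / 29 = 2572/29 ≈ 88.7 km/h

88.7 km/h


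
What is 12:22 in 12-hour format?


12:22 PM

Hour: 12
12 → 12 PM (noon)


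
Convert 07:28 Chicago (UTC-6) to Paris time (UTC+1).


14:28

Time difference = UTC+1 - UTC-6 = +7 hours
New hour = (7 + 7) mod 24
= 14 mod 24 = 14
Minutes unchanged → 14:28


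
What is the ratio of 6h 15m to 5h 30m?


25:22 (1.14)

Duration 1: 375 minutes
Duration 2: 330 minutes
Ratio = 375:330
GCD = 15
Simplified = 25:22
As a decimal: 25/22 ≈ 1.14


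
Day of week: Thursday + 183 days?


Start: Thursday (index 3)
(3 + 183) mod 7
= 186 mod 7
= 4
Index 4 → Friday

Friday


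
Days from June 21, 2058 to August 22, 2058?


From June 21, 2058 to August 22, 2058
Rest of June 2058: 30 - 21 = 9
Full months: July 31
Days into August 2058: 22
Total = 9 + 31 + 22 = 62 days

62 days


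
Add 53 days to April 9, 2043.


Start: April 9, 2043
Add 53 days
April 9 → May 1: 30 - 9 + 1 = 22 days (53 - 22 = 31 left)
May 1 → June 1: 31 - 1 + 1 = 31 days (31 - 31 = 0 left)
Land exactly on June 1, 2043

June 1, 2043


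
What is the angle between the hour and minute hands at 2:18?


39.0°

Hour hand = 2×30 + 18×0.5 = 69.0°
Minute hand = 18×6 = 108°
Difference = |69.0 - 108| = 39.0°


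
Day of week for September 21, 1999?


Zeller's congruence:
q=21, m=9, k=99, j=19
h = (21 + ⌊13×10/5⌋ + 99 + ⌊99/4⌋ + ⌊19/4⌋ - 2×19) mod 7
= (21 + 26 + 99 + 24 + 4 - 38) mod 7
= 136 mod 7 = 3
h=3 → Tuesday

Tuesday


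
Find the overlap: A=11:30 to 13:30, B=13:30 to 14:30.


0 minutes

Meeting A: 690-810 (in minutes from midnight)
Meeting B: 810-870
Overlap start = max(690, 810) = 810
Overlap end = min(810, 870) = 810
Overlap = max(0, 810 - 810) = 0 min


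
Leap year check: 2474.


No

Rules: divisible by 4 AND (not by 100 OR by 400)
2474 ÷ 4 = 618 remainder 2 → not divisible by 4
Not divisible by 4 → not a leap year


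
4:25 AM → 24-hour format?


04:25

Input: 4:25 AM
AM hour stays: 4


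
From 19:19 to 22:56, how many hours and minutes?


End time in minutes: 22×60 + 56 = 1376
Start time in minutes: 19×60 + 19 = 1159
Difference = 1376 - 1159 = 217 minutes
= 3 hours 37 minutes

3h 37m


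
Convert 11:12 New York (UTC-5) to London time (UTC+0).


16:12

Time difference = UTC+0 - UTC-5 = +5 hours
New hour = (11 + 5) mod 24
= 16 mod 24 = 16
Minutes unchanged → 16:12


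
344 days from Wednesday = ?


Start: Wednesday (index 2)
(2 + 344) mod 7
= 346 mod 7
= 3
Index 3 → Thursday

Thursday


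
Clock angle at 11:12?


Hour hand = 11×30 + 12×0.5 = 336.0°
Minute hand = 12×6 = 72°
Difference = |336.0 - 72| = 264.0°
Since > 180°: 360 - 264.0 = 96.0°

96.0°


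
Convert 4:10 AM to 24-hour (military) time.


Input: 4:10 AM
AM hour stays: 4

04:10


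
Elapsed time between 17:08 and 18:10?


1h 2m

End time in minutes: 18×60 + 10 = 1090
Start time in minutes: 17×60 + 8 = 1028
Difference = 1090 - 1028 = 62 minutes
= 1 hours 2 minutes


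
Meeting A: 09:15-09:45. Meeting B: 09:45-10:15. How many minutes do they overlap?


0 minutes

Meeting A: 555-585 (in minutes from midnight)
Meeting B: 585-615
Overlap start = max(555, 585) = 585
Overlap end = min(585, 615) = 585
Overlap = max(0, 585 - 585) = 0 min


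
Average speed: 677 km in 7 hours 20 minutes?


Distance: 677 km
Time: 7h 20m = 440 min = 440/60 = 22/3 hours
Speed = 677 ÷ (22/3) = 677 × 3 / 22 = 2031/22 ≈ 92.3 km/h

92.3 km/h


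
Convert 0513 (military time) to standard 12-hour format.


Hour: 5
5 < 12 → AM

5:13 AM


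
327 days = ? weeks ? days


46 weeks 5 days

Weeks: 327 ÷ 7 = 46 remainder 5


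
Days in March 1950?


Month: March (month 3)
March has 31 days

31 days


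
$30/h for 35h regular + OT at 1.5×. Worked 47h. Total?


$1590.00

Regular: 35h × $30 = $1050.00
Overtime: 47 - 35 = 12h
OT pay: 12h × $30 × 1.5 = $540.00
Total = $1050.00 + $540.00 = $1590.00


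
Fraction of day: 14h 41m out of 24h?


0.6118 (61.18%)

Total minutes: 14×60 + 41 = 881
Day = 24×60 = 1440 minutes
Fraction = 881/1440 ≈ 0.6118
As a percentage: 881/1440 × 100 ≈ 61.18%


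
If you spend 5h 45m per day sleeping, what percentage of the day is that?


24.0%

Time: 345 minutes
Day: 1440 minutes
Percentage = (345/1440) × 100 ≈ 24.0%


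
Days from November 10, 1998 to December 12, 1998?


From November 10, 1998 to December 12, 1998
Rest of November 1998: 30 - 10 = 20
Days into December 1998: 12
Total = 20 + 12 = 32 days

32 days


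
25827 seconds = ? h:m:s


Hours: 25827 ÷ 3600 = 7 remainder 627
Minutes: 627 ÷ 60 = 10 remainder 27
Seconds: 27

7h 10m 27s


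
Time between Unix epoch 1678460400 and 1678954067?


Difference = 1678954067 - 1678460400 = 493667 seconds
In hours: 493667 / 3600 ≈ 137.1
In days: 493667 / 86400 ≈ 5.71

493667 seconds (137.1 hours / 5.71 days)


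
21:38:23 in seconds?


77903 seconds

Hours: 21 × 3600 = 75600
Minutes: 38 × 60 = 2280
Seconds: 23
Total = 75600 + 2280 + 23 = 77903


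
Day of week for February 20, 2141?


Zeller's congruence:
q=20, m=14, k=40, j=21
h = (20 + ⌊13×15/5⌋ + 40 + ⌊40/4⌋ + ⌊21/4⌋ - 2×21) mod 7
= (20 + 39 + 40 + 10 + 5 - 42) mod 7
= 72 mod 7 = 2
h=2 → Monday

Monday


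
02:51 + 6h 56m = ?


09:47

Start: 171 minutes from midnight
Add: 416 minutes
Total: 587 minutes
Hours: 587 ÷ 60 = 9 remainder 47


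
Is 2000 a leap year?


Yes

Rules: divisible by 4 AND (not by 100 OR by 400)
2000 ÷ 4 = 500 exactly → divisible by 4
2000 ÷ 100 = 20 exactly → divisible by 100
2000 ÷ 400 = 5 exactly → divisible by 400
Divisible by 400 → leap year


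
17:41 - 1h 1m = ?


Start: 1061 minutes from midnight
Subtract: 61 minutes
Remaining: 1061 - 61 = 1000
Hours: 16, Minutes: 40

16:40


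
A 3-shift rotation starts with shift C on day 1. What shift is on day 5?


Shifts: A, B, C
Start: C (index 2)
Day 5: (2 + 5 - 1) mod 3
= 6 mod 3
= 0
Index 0 → shift A

Shift A


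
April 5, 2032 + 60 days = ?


June 4, 2032

Start: April 5, 2032
Add 60 days
April 5 → May 1: 30 - 5 + 1 = 26 days (60 - 26 = 34 left)
May 1 → June 1: 31 - 1 + 1 = 31 days (34 - 31 = 3 left)
June 1 + 3 = June 4, 2032


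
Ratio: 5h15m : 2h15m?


7:3 (2.33)

Duration 1: 315 minutes
Duration 2: 135 minutes
Ratio = 315:135
GCD = 45
Simplified = 7:3
As a decimal: 7/3 ≈ 2.33


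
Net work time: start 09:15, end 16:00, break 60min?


Total time = (16×60+0) - (9×60+15)
= 960 - 555 = 405 min
Minus break: 405 - 60 = 345 min
= 5h 45m

5h 45m (345 minutes)


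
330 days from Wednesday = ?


Start: Wednesday (index 2)
(2 + 330) mod 7
= 332 mod 7
= 3
Index 3 → Thursday

Thursday


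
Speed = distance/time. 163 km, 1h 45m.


Distance: 163 km
Time: 1h 45m = 105 min = 105/60 = 7/4 hours
Speed = 163 ÷ (7/4) = 163 × 4 / 7 = 652/7 ≈ 93.1 km/h

93.1 km/h


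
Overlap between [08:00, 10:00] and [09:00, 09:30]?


30 minutes

Meeting A: 480-600 (in minutes from midnight)
Meeting B: 540-570
Overlap start = max(480, 540) = 540
Overlap end = min(600, 570) = 570
Overlap = max(0, 570 - 540) = 30 min


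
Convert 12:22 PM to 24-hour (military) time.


Input: 12:22 PM
12 PM → 12 (noon)

12:22


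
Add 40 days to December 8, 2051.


January 17, 2052

Start: December 8, 2051
Add 40 days
December 8 → January 1: 31 - 8 + 1 = 24 days (40 - 24 = 16 left)
January 1 + 16 = January 17, 2052


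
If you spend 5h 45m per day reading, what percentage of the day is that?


Time: 345 minutes
Day: 1440 minutes
Percentage = (345/1440) × 100 ≈ 24.0%

24.0%


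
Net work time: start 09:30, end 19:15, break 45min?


9h 0m (540 minutes)

Total time = (19×60+15) - (9×60+30)
= 1155 - 570 = 585 min
Minus break: 585 - 45 = 540 min
= 9h 0m


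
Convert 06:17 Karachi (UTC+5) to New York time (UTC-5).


Time difference = UTC-5 - UTC+5 = -10 hours
New hour = (6 -10) mod 24
= -4 mod 24 = 20
Minutes unchanged → 20:17; -4 < 0 → previous day

20:17 (previous day)


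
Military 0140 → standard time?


Hour: 1
1 < 12 → AM

1:40 AM


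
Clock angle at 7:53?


81.5°

Hour hand = 7×30 + 53×0.5 = 236.5°
Minute hand = 53×6 = 318°
Difference = |236.5 - 318| = 81.5°


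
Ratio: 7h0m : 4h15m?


Duration 1: 420 minutes
Duration 2: 255 minutes
Ratio = 420:255
GCD = 15
Simplified = 28:17
As a decimal: 28/17 ≈ 1.65

28:17 (1.65)


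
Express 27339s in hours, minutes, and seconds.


Hours: 27339 ÷ 3600 = 7 remainder 2139
Minutes: 2139 ÷ 60 = 35 remainder 39
Seconds: 39

7h 35m 39s


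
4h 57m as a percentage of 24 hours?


Total minutes: 4×60 + 57 = 297
Day = 24×60 = 1440 minutes
Fraction = 297/1440 ≈ 0.2063
As a percentage: 297/1440 × 100 ≈ 20.63%

0.2063 (20.63%)


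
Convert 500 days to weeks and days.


Weeks: 500 ÷ 7 = 71 remainder 3

71 weeks 3 days


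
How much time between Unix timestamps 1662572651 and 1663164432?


591781 seconds (164.4 hours / 6.85 days)

Difference = 1663164432 - 1662572651 = 591781 seconds
In hours: 591781 / 3600 ≈ 164.4
In days: 591781 / 86400 ≈ 6.85


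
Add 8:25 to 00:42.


Start: 42 minutes from midnight
Add: 505 minutes
Total: 547 minutes
Hours: 547 ÷ 60 = 9 remainder 7

09:07


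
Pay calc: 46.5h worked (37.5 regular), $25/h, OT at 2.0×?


Regular: 37.5h × $25 = $937.50
Overtime: 46.5 - 37.5 = 9.0h
OT pay: 9.0h × $25 × 2.0 = $450.00
Total = $937.50 + $450.00 = $1387.50

$1387.50


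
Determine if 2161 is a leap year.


No

Rules: divisible by 4 AND (not by 100 OR by 400)
2161 ÷ 4 = 540 remainder 1 → not divisible by 4
Not divisible by 4 → not a leap year


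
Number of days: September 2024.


Month: September (month 9)
September has 30 days

30 days


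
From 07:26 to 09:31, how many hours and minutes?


2h 5m

End time in minutes: 9×60 + 31 = 571
Start time in minutes: 7×60 + 26 = 446
Difference = 571 - 446 = 125 minutes
= 2 hours 5 minutes


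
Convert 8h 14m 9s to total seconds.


Hours: 8 × 3600 = 28800
Minutes: 14 × 60 = 840
Seconds: 9
Total = 28800 + 840 + 9 = 29649

29649 seconds


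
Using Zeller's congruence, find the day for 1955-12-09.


Friday

Zeller's congruence:
q=9, m=12, k=55, j=19
h = (9 + ⌊13×13/5⌋ + 55 + ⌊55/4⌋ + ⌊19/4⌋ - 2×19) mod 7
= (9 + 33 + 55 + 13 + 4 - 38) mod 7
= 76 mod 7 = 6
h=6 → Friday


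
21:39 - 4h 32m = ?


Start: 1299 minutes from midnight
Subtract: 272 minutes
Remaining: 1299 - 272 = 1027
Hours: 17, Minutes: 7

17:07


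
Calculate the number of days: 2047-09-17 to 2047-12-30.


From September 17, 2047 to December 30, 2047
Rest of September 2047: 30 - 17 = 13
Full months: October 31, November 30
Days into December 2047: 30
Total = 13 + 31 + 30 + 30 = 104 days

104 days


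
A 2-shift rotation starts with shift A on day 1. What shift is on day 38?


Shifts: A, B
Start: A (index 0)
Day 38: (0 + 38 - 1) mod 2
= 37 mod 2
= 1
Index 1 → shift B

Shift B


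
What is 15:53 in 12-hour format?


Hour: 15
15 - 12 = 3 → PM

3:53 PM


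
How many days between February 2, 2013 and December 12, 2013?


313 days

From February 2, 2013 to December 12, 2013
Rest of February 2013: 28 - 2 = 26
Full months: March 31, April 30, May 31, June 30, July 31, August 31, September 30, October 31, November 30
Days into December 2013: 12
Total = 26 + 31 + 30 + 31 + 30 + 31 + 31 + 30 + 31 + 30 + 12 = 313 days


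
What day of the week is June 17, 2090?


Saturday

Zeller's congruence:
q=17, m=6, k=90, j=20
h = (17 + ⌊13×7/5⌋ + 90 + ⌊90/4⌋ + ⌊20/4⌋ - 2×20) mod 7
= (17 + 18 + 90 + 22 + 5 - 40) mod 7
= 112 mod 7 = 0
h=0 → Saturday


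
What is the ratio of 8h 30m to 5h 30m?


Duration 1: 510 minutes
Duration 2: 330 minutes
Ratio = 510:330
GCD = 30
Simplified = 17:11
As a decimal: 17/11 ≈ 1.55

17:11 (1.55)


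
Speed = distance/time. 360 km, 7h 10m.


50.2 km/h

Distance: 360 km
Time: 7h 10m = 430 min = 430/60 = 43/6 hours
Speed = 360 ÷ (43/6) = 360 × 6 / 43 = 2160/43 ≈ 50.2 km/h


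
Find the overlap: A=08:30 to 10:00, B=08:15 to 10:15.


Meeting A: 510-600 (in minutes from midnight)
Meeting B: 495-615
Overlap start = max(510, 495) = 510
Overlap end = min(600, 615) = 600
Overlap = max(0, 600 - 510) = 90 min

90 minutes


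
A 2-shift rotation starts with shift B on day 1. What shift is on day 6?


Shifts: A, B
Start: B (index 1)
Day 6: (1 + 6 - 1) mod 2
= 6 mod 2
= 0
Index 0 → shift A

Shift A


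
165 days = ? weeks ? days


23 weeks 4 days

Weeks: 165 ÷ 7 = 23 remainder 4


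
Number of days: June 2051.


30 days

Month: June (month 6)
June has 30 days


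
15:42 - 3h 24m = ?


Start: 942 minutes from midnight
Subtract: 204 minutes
Remaining: 942 - 204 = 738
Hours: 12, Minutes: 18

12:18


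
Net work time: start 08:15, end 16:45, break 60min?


Total time = (16×60+45) - (8×60+15)
= 1005 - 495 = 510 min
Minus break: 510 - 60 = 450 min
= 7h 30m

7h 30m (450 minutes)


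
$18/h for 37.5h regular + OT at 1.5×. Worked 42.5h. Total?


$810.00

Regular: 37.5h × $18 = $675.00
Overtime: 42.5 - 37.5 = 5.0h
OT pay: 5.0h × $18 × 1.5 = $135.00
Total = $675.00 + $135.00 = $810.00


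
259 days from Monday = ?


Monday

Start: Monday (index 0)
(0 + 259) mod 7
= 259 mod 7
= 0
Index 0 → Monday


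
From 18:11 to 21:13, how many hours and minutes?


3h 2m

End time in minutes: 21×60 + 13 = 1273
Start time in minutes: 18×60 + 11 = 1091
Difference = 1273 - 1091 = 182 minutes
= 3 hours 2 minutes


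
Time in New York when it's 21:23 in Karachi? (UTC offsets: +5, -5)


Time difference = UTC-5 - UTC+5 = -10 hours
New hour = (21 -10) mod 24
= 11 mod 24 = 11
Minutes unchanged → 11:23

11:23


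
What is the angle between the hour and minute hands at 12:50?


Hour hand (12 ≡ 0 on the dial): 0×30 + 50×0.5 = 25.0°
Minute hand = 50×6 = 300°
Difference = |25.0 - 300| = 275.0°
Since > 180°: 360 - 275.0 = 85.0°

85.0°


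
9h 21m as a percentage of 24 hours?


Total minutes: 9×60 + 21 = 561
Day = 24×60 = 1440 minutes
Fraction = 561/1440 ≈ 0.3896
As a percentage: 561/1440 × 100 ≈ 38.96%

0.3896 (38.96%)


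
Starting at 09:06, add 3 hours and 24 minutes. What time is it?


Start: 546 minutes from midnight
Add: 204 minutes
Total: 750 minutes
Hours: 750 ÷ 60 = 12 remainder 30

12:30


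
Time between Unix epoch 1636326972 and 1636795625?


Difference = 1636795625 - 1636326972 = 468653 seconds
In hours: 468653 / 3600 ≈ 130.2
In days: 468653 / 86400 ≈ 5.42

468653 seconds (130.2 hours / 5.42 days)


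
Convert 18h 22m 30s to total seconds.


66150 seconds

Hours: 18 × 3600 = 64800
Minutes: 22 × 60 = 1320
Seconds: 30
Total = 64800 + 1320 + 30 = 66150


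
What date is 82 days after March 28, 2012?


Start: March 28, 2012
Add 82 days
March 28 → April 1: 31 - 28 + 1 = 4 days (82 - 4 = 78 left)
April 1 → May 1: 30 - 1 + 1 = 30 days (78 - 30 = 48 left)
May 1 → June 1: 31 - 1 + 1 = 31 days (48 - 31 = 17 left)
June 1 + 17 = June 18, 2012

June 18, 2012


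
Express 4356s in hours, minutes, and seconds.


Hours: 4356 ÷ 3600 = 1 remainder 756
Minutes: 756 ÷ 60 = 12 remainder 36
Seconds: 36

1h 12m 36s


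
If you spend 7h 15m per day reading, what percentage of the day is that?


Time: 435 minutes
Day: 1440 minutes
Percentage = (435/1440) × 100 ≈ 30.2%

30.2%


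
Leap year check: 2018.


No

Rules: divisible by 4 AND (not by 100 OR by 400)
2018 ÷ 4 = 504 remainder 2 → not divisible by 4
Not divisible by 4 → not a leap year


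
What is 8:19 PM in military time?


Input: 8:19 PM
PM: 8 + 12 = 20

20:19


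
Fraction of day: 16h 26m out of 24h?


0.6847 (68.47%)

Total minutes: 16×60 + 26 = 986
Day = 24×60 = 1440 minutes
Fraction = 986/1440 ≈ 0.6847
As a percentage: 986/1440 × 100 ≈ 68.47%


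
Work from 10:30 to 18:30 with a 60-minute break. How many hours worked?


Total time = (18×60+30) - (10×60+30)
= 1110 - 630 = 480 min
Minus break: 480 - 60 = 420 min
= 7h 0m

7h 0m (420 minutes)


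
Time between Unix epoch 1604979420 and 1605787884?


Difference = 1605787884 - 1604979420 = 808464 seconds
In hours: 808464 / 3600 ≈ 224.6
In days: 808464 / 86400 ≈ 9.36

808464 seconds (224.6 hours / 9.36 days)


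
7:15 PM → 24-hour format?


Input: 7:15 PM
PM: 7 + 12 = 19

19:15


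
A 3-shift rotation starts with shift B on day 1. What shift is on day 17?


Shift C

Shifts: A, B, C
Start: B (index 1)
Day 17: (1 + 17 - 1) mod 3
= 17 mod 3
= 2
Index 2 → shift C


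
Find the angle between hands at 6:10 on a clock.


125.0°

Hour hand = 6×30 + 10×0.5 = 185.0°
Minute hand = 10×6 = 60°
Difference = |185.0 - 60| = 125.0°


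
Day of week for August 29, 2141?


Tuesday

Zeller's congruence:
q=29, m=8, k=41, j=21
h = (29 + ⌊13×9/5⌋ + 41 + ⌊41/4⌋ + ⌊21/4⌋ - 2×21) mod 7
= (29 + 23 + 41 + 10 + 5 - 42) mod 7
= 66 mod 7 = 3
h=3 → Tuesday


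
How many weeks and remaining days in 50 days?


Weeks: 50 ÷ 7 = 7 remainder 1

7 weeks 1 days


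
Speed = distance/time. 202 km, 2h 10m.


93.2 km/h

Distance: 202 km
Time: 2h 10m = 130 min = 130/60 = 13/6 hours
Speed = 202 ÷ (13/6) = 202 × 6 / 13 = 1212/13 ≈ 93.2 km/h


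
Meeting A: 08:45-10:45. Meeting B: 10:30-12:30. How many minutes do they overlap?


Meeting A: 525-645 (in minutes from midnight)
Meeting B: 630-750
Overlap start = max(525, 630) = 630
Overlap end = min(645, 750) = 645
Overlap = max(0, 645 - 630) = 15 min

15 minutes


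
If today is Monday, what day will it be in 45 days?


Start: Monday (index 0)
(0 + 45) mod 7
= 45 mod 7
= 3
Index 3 → Thursday

Thursday


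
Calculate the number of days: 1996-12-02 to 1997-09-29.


301 days

From December 2, 1996 to September 29, 1997
Rest of December 1996: 31 - 2 = 29
Full months: January 31, February 1997 28, March 31, April 30, May 31, June 30, July 31, August 31
Days into September 1997: 29
Total = 29 + 31 + 28 + 31 + 30 + 31 + 30 + 31 + 31 + 29 = 301 days
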